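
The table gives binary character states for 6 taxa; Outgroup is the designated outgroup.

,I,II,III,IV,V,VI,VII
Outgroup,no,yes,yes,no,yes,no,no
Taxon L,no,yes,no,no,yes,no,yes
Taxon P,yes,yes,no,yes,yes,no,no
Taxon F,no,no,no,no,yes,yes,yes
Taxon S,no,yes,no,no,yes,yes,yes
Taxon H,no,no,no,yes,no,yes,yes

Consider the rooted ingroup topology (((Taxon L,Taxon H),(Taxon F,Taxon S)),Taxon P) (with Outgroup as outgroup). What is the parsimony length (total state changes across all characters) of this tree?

Map each character onto (((Taxon L,Taxon H),(Taxon F,Taxon S)),Taxon P) (rooted by Outgroup) and count the minimum state changes it requires (Fitch parsimony):
I: 1; II: 2; III: 1; IV: 2; V: 1; VI: 2; VII: 1.
Total tree length = 10.

10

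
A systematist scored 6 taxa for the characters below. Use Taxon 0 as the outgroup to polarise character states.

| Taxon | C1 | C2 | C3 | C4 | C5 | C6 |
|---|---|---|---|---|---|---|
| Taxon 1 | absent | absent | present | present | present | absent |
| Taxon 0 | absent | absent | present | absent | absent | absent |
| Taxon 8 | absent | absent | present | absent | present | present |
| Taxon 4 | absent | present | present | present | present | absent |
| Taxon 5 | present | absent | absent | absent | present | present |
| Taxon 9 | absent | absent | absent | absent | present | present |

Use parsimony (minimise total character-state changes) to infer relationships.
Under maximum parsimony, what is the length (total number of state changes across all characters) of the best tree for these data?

Character polarity is set by the outgroup: the derived state is whichever differs from the outgroup's state, so for C3 the derived state is 'absent', and for the remaining characters it is 'present'.
C1 (derived state 'present') is unique to Taxon 5 (autapomorphy; uninformative for grouping).
C2: derived state 'present' in Taxon 4 only — an autapomorphy, so it tells us nothing about relationships among taxa.
C3: derived state 'absent' in Taxon 5 and Taxon 9 only — synapomorphy for {Taxon 5, Taxon 9}.
Only Taxon 1 and Taxon 4 show the derived state 'present' for C4, supporting them as a clade.
C5 (derived state 'present') is shared by all ingroup taxa — unites the whole ingroup.
C6 (derived state 'present') is shared by Taxon 5, Taxon 8, and Taxon 9 — a synapomorphy uniting that clade.
Most parsimonious ingroup topology: ((Taxon 8,(Taxon 9,Taxon 5)),(Taxon 4,Taxon 1)).
Changes per character on this tree: C1: 1; C2: 1; C3: 1; C4: 1; C5: 1; C6: 1.
Total = 6.

6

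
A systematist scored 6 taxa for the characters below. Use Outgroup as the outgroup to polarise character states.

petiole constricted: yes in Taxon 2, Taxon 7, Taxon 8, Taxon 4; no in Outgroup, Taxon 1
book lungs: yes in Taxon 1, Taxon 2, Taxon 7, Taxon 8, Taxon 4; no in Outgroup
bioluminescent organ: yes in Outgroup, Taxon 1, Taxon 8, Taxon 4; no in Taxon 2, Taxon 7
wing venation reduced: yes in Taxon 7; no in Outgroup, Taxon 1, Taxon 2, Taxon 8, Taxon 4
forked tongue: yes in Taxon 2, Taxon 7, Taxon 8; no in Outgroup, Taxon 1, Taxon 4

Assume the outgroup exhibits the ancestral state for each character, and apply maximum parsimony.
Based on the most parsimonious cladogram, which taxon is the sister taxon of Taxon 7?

Taxon 2

Character polarity is set by the outgroup: the derived state is whichever differs from the outgroup's state, so for bioluminescent organ the derived state is 'no', and for the remaining characters it is 'yes'.
petiole constricted: derived state 'yes' in Taxon 2, Taxon 4, Taxon 7, and Taxon 8 only — synapomorphy for {Taxon 2, Taxon 4, Taxon 7, Taxon 8}.
All ingroup taxa share the derived state 'yes' for book lungs; it defines the ingroup but does not resolve relationships within it.
bioluminescent organ (derived state 'no') is shared by Taxon 2 and Taxon 7 — a synapomorphy uniting that clade.
wing venation reduced (derived state 'yes') is unique to Taxon 7 (autapomorphy; uninformative for grouping).
forked tongue: derived state 'yes' in Taxon 2, Taxon 7, and Taxon 8 only — synapomorphy for {Taxon 2, Taxon 7, Taxon 8}.
Most parsimonious ingroup topology: (Taxon 1,(((Taxon 2,Taxon 7),Taxon 8),Taxon 4)).
Taxon 7 and Taxon 2 form a cherry on this tree, so they are sister taxa.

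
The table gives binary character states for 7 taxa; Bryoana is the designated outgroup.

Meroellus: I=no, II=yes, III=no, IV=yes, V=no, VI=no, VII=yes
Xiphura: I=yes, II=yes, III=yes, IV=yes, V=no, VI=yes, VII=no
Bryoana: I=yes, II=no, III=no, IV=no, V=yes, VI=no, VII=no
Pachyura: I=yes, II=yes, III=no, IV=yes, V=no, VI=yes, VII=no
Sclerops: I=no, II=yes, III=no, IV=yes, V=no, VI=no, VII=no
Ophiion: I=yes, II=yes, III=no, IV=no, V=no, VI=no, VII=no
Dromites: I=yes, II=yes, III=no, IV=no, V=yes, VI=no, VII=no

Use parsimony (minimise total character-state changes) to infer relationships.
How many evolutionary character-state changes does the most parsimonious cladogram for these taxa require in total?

7

Character polarity is set by the outgroup: the derived state is whichever differs from the outgroup's state, so for I, V the derived state is 'no', and for the remaining characters it is 'yes'.
I: derived state 'no' in Meroellus and Sclerops only — synapomorphy for {Meroellus, Sclerops}.
II (derived state 'yes') is shared by all ingroup taxa — unites the whole ingroup.
III: derived state 'yes' in Xiphura only — an autapomorphy, so it tells us nothing about relationships among taxa.
IV (derived state 'yes') is shared by Meroellus, Pachyura, Sclerops, and Xiphura — a synapomorphy uniting that clade.
Only Meroellus, Ophiion, Pachyura, Sclerops, and Xiphura show the derived state 'no' for V, supporting them as a clade.
VI: derived state 'yes' in Pachyura and Xiphura only — synapomorphy for {Pachyura, Xiphura}.
VII: derived state 'yes' in Meroellus only — an autapomorphy, so it tells us nothing about relationships among taxa.
Most parsimonious ingroup topology: ((((Sclerops,Meroellus),(Xiphura,Pachyura)),Ophiion),Dromites).
Changes per character on this tree: I: 1; II: 1; III: 1; IV: 1; V: 1; VI: 1; VII: 1.
Total = 7.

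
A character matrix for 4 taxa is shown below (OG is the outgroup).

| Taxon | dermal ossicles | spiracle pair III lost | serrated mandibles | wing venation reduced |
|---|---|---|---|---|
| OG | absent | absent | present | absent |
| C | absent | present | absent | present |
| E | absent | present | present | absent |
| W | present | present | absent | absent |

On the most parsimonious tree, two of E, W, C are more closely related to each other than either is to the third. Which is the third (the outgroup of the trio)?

Character polarity is set by the outgroup: the derived state is whichever differs from the outgroup's state, so for serrated mandibles the derived state is 'absent', and for the remaining characters it is 'present'.
dermal ossicles (derived state 'present') is unique to W (autapomorphy; uninformative for grouping).
spiracle pair III lost (derived state 'present') is shared by all ingroup taxa — unites the whole ingroup.
serrated mandibles (derived state 'absent') is shared by C and W — a synapomorphy uniting that clade.
wing venation reduced: derived state 'present' in C only — an autapomorphy, so it tells us nothing about relationships among taxa.
Most parsimonious ingroup topology: ((C,W),E).
C and W share a more recent common ancestor with each other than either does with E, so E is the least closely related of the three.

E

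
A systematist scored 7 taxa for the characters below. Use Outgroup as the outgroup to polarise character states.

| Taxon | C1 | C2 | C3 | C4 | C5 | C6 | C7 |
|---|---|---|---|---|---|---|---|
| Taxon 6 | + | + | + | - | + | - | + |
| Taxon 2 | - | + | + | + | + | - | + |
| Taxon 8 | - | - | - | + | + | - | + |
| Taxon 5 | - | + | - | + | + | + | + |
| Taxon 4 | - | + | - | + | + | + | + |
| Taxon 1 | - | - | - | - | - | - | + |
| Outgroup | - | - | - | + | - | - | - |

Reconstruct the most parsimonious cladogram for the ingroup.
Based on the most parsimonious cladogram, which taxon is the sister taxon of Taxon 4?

Taxon 5

Character polarity is set by the outgroup: the derived state is whichever differs from the outgroup's state, so for C4 the derived state is '-', and for the remaining characters it is '+'.
C1: derived state '+' in Taxon 6 only — an autapomorphy, so it tells us nothing about relationships among taxa.
Only Taxon 2, Taxon 4, Taxon 5, and Taxon 6 show the derived state '+' for C2, supporting them as a clade.
C3: derived state '+' in Taxon 2 and Taxon 6 only — synapomorphy for {Taxon 2, Taxon 6}.
C4 (state '-') occurs in Taxon 1 and Taxon 6 but conflicts with the nesting implied by the other characters — most parsimoniously interpreted as homoplasy.
C5 (derived state '+') is shared by Taxon 2, Taxon 4, Taxon 5, Taxon 6, and Taxon 8 — a synapomorphy uniting that clade.
Only Taxon 4 and Taxon 5 show the derived state '+' for C6, supporting them as a clade.
C7 (derived state '+') is shared by all ingroup taxa — unites the whole ingroup.
Most parsimonious ingroup topology: ((((Taxon 5,Taxon 4),(Taxon 6,Taxon 2)),Taxon 8),Taxon 1).
Taxon 4 and Taxon 5 form a cherry on this tree, so they are sister taxa.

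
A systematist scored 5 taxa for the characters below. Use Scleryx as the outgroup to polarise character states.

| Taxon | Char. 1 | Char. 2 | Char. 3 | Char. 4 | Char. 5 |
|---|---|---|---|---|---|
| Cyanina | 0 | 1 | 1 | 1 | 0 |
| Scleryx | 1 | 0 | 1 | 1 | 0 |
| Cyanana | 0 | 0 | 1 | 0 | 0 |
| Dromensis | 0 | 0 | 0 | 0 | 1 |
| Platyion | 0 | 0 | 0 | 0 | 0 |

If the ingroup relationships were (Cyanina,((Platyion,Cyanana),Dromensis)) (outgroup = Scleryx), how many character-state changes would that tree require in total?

6

Map each character onto (Cyanina,((Platyion,Cyanana),Dromensis)) (rooted by Scleryx) and count the minimum state changes it requires (Fitch parsimony):
Char. 1: 1; Char. 2: 1; Char. 3: 2; Char. 4: 1; Char. 5: 1.
Total tree length = 6.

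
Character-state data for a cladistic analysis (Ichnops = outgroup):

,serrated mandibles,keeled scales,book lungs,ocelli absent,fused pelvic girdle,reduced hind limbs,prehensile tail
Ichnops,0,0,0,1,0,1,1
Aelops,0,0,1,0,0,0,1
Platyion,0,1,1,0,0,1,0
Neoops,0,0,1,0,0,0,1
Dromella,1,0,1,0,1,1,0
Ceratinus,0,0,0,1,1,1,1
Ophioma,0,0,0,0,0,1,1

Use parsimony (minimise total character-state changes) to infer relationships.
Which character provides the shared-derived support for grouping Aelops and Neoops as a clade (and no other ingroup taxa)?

Character polarity is set by the outgroup: the derived state is whichever differs from the outgroup's state, so for ocelli absent, reduced hind limbs, prehensile tail the derived state is '0', and for the remaining characters it is '1'.
serrated mandibles: derived state '1' in Dromella only — an autapomorphy, so it tells us nothing about relationships among taxa.
keeled scales: derived state '1' in Platyion only — an autapomorphy, so it tells us nothing about relationships among taxa.
Only Aelops, Dromella, Neoops, and Platyion show the derived state '1' for book lungs, supporting them as a clade.
Only Aelops, Dromella, Neoops, Ophioma, and Platyion show the derived state '0' for ocelli absent, supporting them as a clade.
fused pelvic girdle groups Ceratinus and Dromella, which is incompatible with the clades supported by the remaining characters; treating it as convergent (homoplasy) costs fewer steps than any alternative tree.
reduced hind limbs: derived state '0' in Aelops and Neoops only — synapomorphy for {Aelops, Neoops}.
prehensile tail (derived state '0') is shared by Dromella and Platyion — a synapomorphy uniting that clade.
Most parsimonious ingroup topology: ((((Aelops,Neoops),(Platyion,Dromella)),Ophioma),Ceratinus).
The clade {Aelops, Neoops} is supported by reduced hind limbs: its derived state '0' occurs in exactly those taxa and in no other taxon (including the outgroup).

reduced hind limbs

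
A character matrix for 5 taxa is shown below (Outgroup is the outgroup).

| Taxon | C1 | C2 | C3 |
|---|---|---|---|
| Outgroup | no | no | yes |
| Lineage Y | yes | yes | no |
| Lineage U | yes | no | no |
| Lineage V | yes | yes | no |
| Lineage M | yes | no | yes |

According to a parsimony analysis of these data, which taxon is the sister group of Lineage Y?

Character polarity is set by the outgroup: the derived state is whichever differs from the outgroup's state, so for C3 the derived state is 'no', and for the remaining characters it is 'yes'.
C1 (derived state 'yes') is shared by all ingroup taxa — unites the whole ingroup.
Only Lineage V and Lineage Y show the derived state 'yes' for C2, supporting them as a clade.
C3: derived state 'no' in Lineage U, Lineage V, and Lineage Y only — synapomorphy for {Lineage U, Lineage V, Lineage Y}.
Most parsimonious ingroup topology: (((Lineage Y,Lineage V),Lineage U),Lineage M).
Lineage Y and Lineage V form a cherry on this tree, so they are sister taxa.

Lineage V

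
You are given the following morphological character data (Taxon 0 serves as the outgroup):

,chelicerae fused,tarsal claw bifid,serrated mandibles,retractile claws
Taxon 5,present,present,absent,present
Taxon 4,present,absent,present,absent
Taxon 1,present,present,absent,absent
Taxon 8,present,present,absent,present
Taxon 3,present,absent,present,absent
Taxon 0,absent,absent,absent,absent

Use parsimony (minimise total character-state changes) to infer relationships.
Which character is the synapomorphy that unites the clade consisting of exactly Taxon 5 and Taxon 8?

retractile claws

The outgroup has state 'absent' for every character, so 'present' is the derived state throughout.
All ingroup taxa share the derived state 'present' for chelicerae fused; it defines the ingroup but does not resolve relationships within it.
Only Taxon 1, Taxon 5, and Taxon 8 show the derived state 'present' for tarsal claw bifid, supporting them as a clade.
serrated mandibles (derived state 'present') is shared by Taxon 3 and Taxon 4 — a synapomorphy uniting that clade.
Only Taxon 5 and Taxon 8 show the derived state 'present' for retractile claws, supporting them as a clade.
Most parsimonious ingroup topology: ((Taxon 3,Taxon 4),((Taxon 5,Taxon 8),Taxon 1)).
The clade {Taxon 5, Taxon 8} is supported by retractile claws: its derived state 'present' occurs in exactly those taxa and in no other taxon (including the outgroup).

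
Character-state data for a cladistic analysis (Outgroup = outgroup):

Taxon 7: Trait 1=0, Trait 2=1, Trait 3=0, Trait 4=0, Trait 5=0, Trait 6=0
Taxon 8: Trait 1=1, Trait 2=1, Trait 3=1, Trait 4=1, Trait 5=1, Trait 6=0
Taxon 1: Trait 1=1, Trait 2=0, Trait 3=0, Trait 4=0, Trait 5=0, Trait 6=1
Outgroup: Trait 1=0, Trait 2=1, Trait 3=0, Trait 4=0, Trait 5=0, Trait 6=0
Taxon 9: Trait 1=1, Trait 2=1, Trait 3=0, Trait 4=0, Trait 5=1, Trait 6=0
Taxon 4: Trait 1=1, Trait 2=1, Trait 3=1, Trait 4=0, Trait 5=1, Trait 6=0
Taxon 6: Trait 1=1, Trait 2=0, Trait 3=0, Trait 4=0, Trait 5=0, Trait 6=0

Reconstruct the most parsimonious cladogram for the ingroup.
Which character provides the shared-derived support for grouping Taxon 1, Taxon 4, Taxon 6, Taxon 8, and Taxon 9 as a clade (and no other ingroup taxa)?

Trait 1

Character polarity is set by the outgroup: the derived state is whichever differs from the outgroup's state, so for Trait 2 the derived state is '0', and for the remaining characters it is '1'.
Trait 1: derived state '1' in Taxon 1, Taxon 4, Taxon 6, Taxon 8, and Taxon 9 only — synapomorphy for {Taxon 1, Taxon 4, Taxon 6, Taxon 8, Taxon 9}.
Trait 2: derived state '0' in Taxon 1 and Taxon 6 only — synapomorphy for {Taxon 1, Taxon 6}.
Trait 3 (derived state '1') is shared by Taxon 4 and Taxon 8 — a synapomorphy uniting that clade.
Trait 4: derived state '1' in Taxon 8 only — an autapomorphy, so it tells us nothing about relationships among taxa.
Only Taxon 4, Taxon 8, and Taxon 9 show the derived state '1' for Trait 5, supporting them as a clade.
Trait 6 (derived state '1') is unique to Taxon 1 (autapomorphy; uninformative for grouping).
Most parsimonious ingroup topology: ((((Taxon 8,Taxon 4),Taxon 9),(Taxon 1,Taxon 6)),Taxon 7).
The clade {Taxon 1, Taxon 4, Taxon 6, Taxon 8, Taxon 9} is supported by Trait 1: its derived state '1' occurs in exactly those taxa and in no other taxon (including the outgroup).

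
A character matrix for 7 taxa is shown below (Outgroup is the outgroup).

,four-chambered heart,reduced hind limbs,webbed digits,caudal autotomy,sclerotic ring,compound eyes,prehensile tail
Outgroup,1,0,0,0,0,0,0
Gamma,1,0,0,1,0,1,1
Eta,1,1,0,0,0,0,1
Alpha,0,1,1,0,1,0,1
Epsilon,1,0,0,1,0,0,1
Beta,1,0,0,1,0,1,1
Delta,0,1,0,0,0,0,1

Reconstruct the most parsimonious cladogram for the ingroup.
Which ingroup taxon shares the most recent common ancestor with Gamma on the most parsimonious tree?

Beta

Character polarity is set by the outgroup: the derived state is whichever differs from the outgroup's state, so for four-chambered heart the derived state is '0', and for the remaining characters it is '1'.
four-chambered heart: derived state '0' in Alpha and Delta only — synapomorphy for {Alpha, Delta}.
reduced hind limbs (derived state '1') is shared by Alpha, Delta, and Eta — a synapomorphy uniting that clade.
webbed digits: derived state '1' in Alpha only — an autapomorphy, so it tells us nothing about relationships among taxa.
caudal autotomy: derived state '1' in Beta, Epsilon, and Gamma only — synapomorphy for {Beta, Epsilon, Gamma}.
sclerotic ring (derived state '1') is unique to Alpha (autapomorphy; uninformative for grouping).
compound eyes: derived state '1' in Beta and Gamma only — synapomorphy for {Beta, Gamma}.
prehensile tail (derived state '1') is shared by all ingroup taxa — unites the whole ingroup.
Most parsimonious ingroup topology: (((Gamma,Beta),Epsilon),(Eta,(Alpha,Delta))).
Gamma and Beta form a cherry on this tree, so they are sister taxa.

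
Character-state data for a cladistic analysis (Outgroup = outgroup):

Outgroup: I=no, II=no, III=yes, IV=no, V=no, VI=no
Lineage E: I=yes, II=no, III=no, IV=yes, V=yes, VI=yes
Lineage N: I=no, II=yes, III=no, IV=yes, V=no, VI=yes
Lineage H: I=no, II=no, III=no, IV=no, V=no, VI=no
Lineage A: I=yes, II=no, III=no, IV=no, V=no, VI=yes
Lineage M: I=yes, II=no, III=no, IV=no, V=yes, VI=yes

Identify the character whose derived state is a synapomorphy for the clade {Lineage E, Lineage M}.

Character polarity is set by the outgroup: the derived state is whichever differs from the outgroup's state, so for III the derived state is 'no', and for the remaining characters it is 'yes'.
Only Lineage A, Lineage E, and Lineage M show the derived state 'yes' for I, supporting them as a clade.
II: derived state 'yes' in Lineage N only — an autapomorphy, so it tells us nothing about relationships among taxa.
III (derived state 'no') is shared by all ingroup taxa — unites the whole ingroup.
IV (state 'yes') occurs in Lineage E and Lineage N but conflicts with the nesting implied by the other characters — most parsimoniously interpreted as homoplasy.
V (derived state 'yes') is shared by Lineage E and Lineage M — a synapomorphy uniting that clade.
VI (derived state 'yes') is shared by Lineage A, Lineage E, Lineage M, and Lineage N — a synapomorphy uniting that clade.
Most parsimonious ingroup topology: ((((Lineage E,Lineage M),Lineage A),Lineage N),Lineage H).
The clade {Lineage E, Lineage M} is supported by V: its derived state 'yes' occurs in exactly those taxa and in no other taxon (including the outgroup).

V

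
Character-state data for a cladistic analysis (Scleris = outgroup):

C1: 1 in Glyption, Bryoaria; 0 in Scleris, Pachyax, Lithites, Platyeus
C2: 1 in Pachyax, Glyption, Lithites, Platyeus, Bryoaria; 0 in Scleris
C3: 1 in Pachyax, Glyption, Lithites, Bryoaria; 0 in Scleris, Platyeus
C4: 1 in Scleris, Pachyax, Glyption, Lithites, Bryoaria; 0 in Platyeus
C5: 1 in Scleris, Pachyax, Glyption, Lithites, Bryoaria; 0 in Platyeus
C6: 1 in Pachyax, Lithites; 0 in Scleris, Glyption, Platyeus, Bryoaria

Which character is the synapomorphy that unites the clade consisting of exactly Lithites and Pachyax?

C6

Character polarity is set by the outgroup: the derived state is whichever differs from the outgroup's state, so for C4, C5 the derived state is '0', and for the remaining characters it is '1'.
C1 (derived state '1') is shared by Bryoaria and Glyption — a synapomorphy uniting that clade.
All ingroup taxa share the derived state '1' for C2; it defines the ingroup but does not resolve relationships within it.
Only Bryoaria, Glyption, Lithites, and Pachyax show the derived state '1' for C3, supporting them as a clade.
C4: derived state '0' in Platyeus only — an autapomorphy, so it tells us nothing about relationships among taxa.
C5: derived state '0' in Platyeus only — an autapomorphy, so it tells us nothing about relationships among taxa.
Only Lithites and Pachyax show the derived state '1' for C6, supporting them as a clade.
Most parsimonious ingroup topology: (((Pachyax,Lithites),(Glyption,Bryoaria)),Platyeus).
The clade {Lithites, Pachyax} is supported by C6: its derived state '1' occurs in exactly those taxa and in no other taxon (including the outgroup).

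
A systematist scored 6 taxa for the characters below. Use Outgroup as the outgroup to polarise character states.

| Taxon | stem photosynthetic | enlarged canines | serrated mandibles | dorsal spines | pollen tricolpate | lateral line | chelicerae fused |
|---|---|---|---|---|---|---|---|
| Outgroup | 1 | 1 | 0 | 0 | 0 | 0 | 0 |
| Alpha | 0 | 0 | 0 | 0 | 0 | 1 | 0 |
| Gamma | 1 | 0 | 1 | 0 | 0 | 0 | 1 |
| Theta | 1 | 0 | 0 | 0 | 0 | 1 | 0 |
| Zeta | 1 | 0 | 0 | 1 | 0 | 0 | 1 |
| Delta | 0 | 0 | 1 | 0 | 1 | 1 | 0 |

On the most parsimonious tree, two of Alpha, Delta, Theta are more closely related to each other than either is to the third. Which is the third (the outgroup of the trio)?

Theta

Character polarity is set by the outgroup: the derived state is whichever differs from the outgroup's state, so for stem photosynthetic, enlarged canines the derived state is '0', and for the remaining characters it is '1'.
stem photosynthetic: derived state '0' in Alpha and Delta only — synapomorphy for {Alpha, Delta}.
All ingroup taxa share the derived state '0' for enlarged canines; it defines the ingroup but does not resolve relationships within it.
serrated mandibles (state '1') occurs in Delta and Gamma but conflicts with the nesting implied by the other characters — most parsimoniously interpreted as homoplasy.
dorsal spines: derived state '1' in Zeta only — an autapomorphy, so it tells us nothing about relationships among taxa.
pollen tricolpate (derived state '1') is unique to Delta (autapomorphy; uninformative for grouping).
lateral line (derived state '1') is shared by Alpha, Delta, and Theta — a synapomorphy uniting that clade.
Only Gamma and Zeta show the derived state '1' for chelicerae fused, supporting them as a clade.
Most parsimonious ingroup topology: (((Alpha,Delta),Theta),(Gamma,Zeta)).
Delta and Alpha share a more recent common ancestor with each other than either does with Theta, so Theta is the least closely related of the three.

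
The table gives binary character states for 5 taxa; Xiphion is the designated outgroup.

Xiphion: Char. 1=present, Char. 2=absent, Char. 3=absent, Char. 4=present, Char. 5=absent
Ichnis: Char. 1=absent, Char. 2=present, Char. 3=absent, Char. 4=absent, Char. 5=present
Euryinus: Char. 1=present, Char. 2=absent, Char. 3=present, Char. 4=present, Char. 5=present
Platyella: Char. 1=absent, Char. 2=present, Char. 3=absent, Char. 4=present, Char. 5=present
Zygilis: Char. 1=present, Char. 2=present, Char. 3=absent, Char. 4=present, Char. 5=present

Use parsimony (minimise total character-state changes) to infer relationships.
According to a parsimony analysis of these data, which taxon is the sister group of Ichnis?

Platyella

Character polarity is set by the outgroup: the derived state is whichever differs from the outgroup's state, so for Char. 1, Char. 4 the derived state is 'absent', and for the remaining characters it is 'present'.
Only Ichnis and Platyella show the derived state 'absent' for Char. 1, supporting them as a clade.
Char. 2: derived state 'present' in Ichnis, Platyella, and Zygilis only — synapomorphy for {Ichnis, Platyella, Zygilis}.
Char. 3 (derived state 'present') is unique to Euryinus (autapomorphy; uninformative for grouping).
Char. 4 (derived state 'absent') is unique to Ichnis (autapomorphy; uninformative for grouping).
Char. 5 (derived state 'present') is shared by all ingroup taxa — unites the whole ingroup.
Most parsimonious ingroup topology: (((Ichnis,Platyella),Zygilis),Euryinus).
Ichnis and Platyella form a cherry on this tree, so they are sister taxa.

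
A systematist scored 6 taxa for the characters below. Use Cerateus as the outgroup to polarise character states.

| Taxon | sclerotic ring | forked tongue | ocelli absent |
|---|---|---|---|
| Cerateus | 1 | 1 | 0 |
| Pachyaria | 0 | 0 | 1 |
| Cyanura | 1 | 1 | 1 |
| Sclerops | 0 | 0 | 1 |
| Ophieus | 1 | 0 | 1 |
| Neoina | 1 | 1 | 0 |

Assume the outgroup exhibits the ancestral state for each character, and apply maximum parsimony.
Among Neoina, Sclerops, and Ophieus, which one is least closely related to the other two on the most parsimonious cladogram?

Character polarity is set by the outgroup: the derived state is whichever differs from the outgroup's state, so for sclerotic ring, forked tongue the derived state is '0', and for the remaining characters it is '1'.
sclerotic ring: derived state '0' in Pachyaria and Sclerops only — synapomorphy for {Pachyaria, Sclerops}.
forked tongue (derived state '0') is shared by Ophieus, Pachyaria, and Sclerops — a synapomorphy uniting that clade.
ocelli absent: derived state '1' in Cyanura, Ophieus, Pachyaria, and Sclerops only — synapomorphy for {Cyanura, Ophieus, Pachyaria, Sclerops}.
Most parsimonious ingroup topology: ((((Pachyaria,Sclerops),Ophieus),Cyanura),Neoina).
Ophieus and Sclerops share a more recent common ancestor with each other than either does with Neoina, so Neoina is the least closely related of the three.

Neoina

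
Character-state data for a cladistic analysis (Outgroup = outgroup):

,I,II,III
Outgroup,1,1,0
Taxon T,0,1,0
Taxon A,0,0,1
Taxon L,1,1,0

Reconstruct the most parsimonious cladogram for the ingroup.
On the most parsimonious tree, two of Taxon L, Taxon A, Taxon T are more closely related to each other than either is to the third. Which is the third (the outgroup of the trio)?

Taxon L

Character polarity is set by the outgroup: the derived state is whichever differs from the outgroup's state, so for I, II the derived state is '0', and for the remaining characters it is '1'.
I: derived state '0' in Taxon A and Taxon T only — synapomorphy for {Taxon A, Taxon T}.
II: derived state '0' in Taxon A only — an autapomorphy, so it tells us nothing about relationships among taxa.
III: derived state '1' in Taxon A only — an autapomorphy, so it tells us nothing about relationships among taxa.
Most parsimonious ingroup topology: ((Taxon T,Taxon A),Taxon L).
Taxon T and Taxon A share a more recent common ancestor with each other than either does with Taxon L, so Taxon L is the least closely related of the three.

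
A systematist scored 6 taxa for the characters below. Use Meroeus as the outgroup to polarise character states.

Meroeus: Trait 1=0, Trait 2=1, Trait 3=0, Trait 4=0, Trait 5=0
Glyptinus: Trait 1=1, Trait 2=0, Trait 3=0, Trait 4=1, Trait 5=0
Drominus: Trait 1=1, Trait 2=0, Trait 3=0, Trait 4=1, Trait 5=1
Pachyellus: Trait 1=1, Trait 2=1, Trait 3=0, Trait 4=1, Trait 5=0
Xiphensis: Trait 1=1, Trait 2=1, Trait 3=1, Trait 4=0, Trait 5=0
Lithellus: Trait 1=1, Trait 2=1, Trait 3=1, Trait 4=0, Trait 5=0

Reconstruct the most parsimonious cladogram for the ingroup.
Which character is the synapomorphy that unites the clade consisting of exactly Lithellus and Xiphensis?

Trait 3

Character polarity is set by the outgroup: the derived state is whichever differs from the outgroup's state, so for Trait 2 the derived state is '0', and for the remaining characters it is '1'.
All ingroup taxa share the derived state '1' for Trait 1; it defines the ingroup but does not resolve relationships within it.
Trait 2: derived state '0' in Drominus and Glyptinus only — synapomorphy for {Drominus, Glyptinus}.
Trait 3 (derived state '1') is shared by Lithellus and Xiphensis — a synapomorphy uniting that clade.
Trait 4: derived state '1' in Drominus, Glyptinus, and Pachyellus only — synapomorphy for {Drominus, Glyptinus, Pachyellus}.
Trait 5 (derived state '1') is unique to Drominus (autapomorphy; uninformative for grouping).
Most parsimonious ingroup topology: (((Glyptinus,Drominus),Pachyellus),(Xiphensis,Lithellus)).
The clade {Lithellus, Xiphensis} is supported by Trait 3: its derived state '1' occurs in exactly those taxa and in no other taxon (including the outgroup).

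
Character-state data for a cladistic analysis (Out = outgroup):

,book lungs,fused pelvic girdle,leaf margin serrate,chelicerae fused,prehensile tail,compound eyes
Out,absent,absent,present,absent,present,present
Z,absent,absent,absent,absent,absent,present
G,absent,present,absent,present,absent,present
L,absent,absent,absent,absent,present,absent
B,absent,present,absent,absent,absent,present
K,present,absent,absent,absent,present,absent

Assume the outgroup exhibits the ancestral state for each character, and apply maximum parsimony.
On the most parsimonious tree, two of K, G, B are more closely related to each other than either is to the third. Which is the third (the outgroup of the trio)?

Character polarity is set by the outgroup: the derived state is whichever differs from the outgroup's state, so for leaf margin serrate, prehensile tail, compound eyes the derived state is 'absent', and for the remaining characters it is 'present'.
book lungs: derived state 'present' in K only — an autapomorphy, so it tells us nothing about relationships among taxa.
Only B and G show the derived state 'present' for fused pelvic girdle, supporting them as a clade.
leaf margin serrate (derived state 'absent') is shared by all ingroup taxa — unites the whole ingroup.
chelicerae fused: derived state 'present' in G only — an autapomorphy, so it tells us nothing about relationships among taxa.
Only B, G, and Z show the derived state 'absent' for prehensile tail, supporting them as a clade.
Only K and L show the derived state 'absent' for compound eyes, supporting them as a clade.
Most parsimonious ingroup topology: ((Z,(G,B)),(L,K)).
G and B share a more recent common ancestor with each other than either does with K, so K is the least closely related of the three.

K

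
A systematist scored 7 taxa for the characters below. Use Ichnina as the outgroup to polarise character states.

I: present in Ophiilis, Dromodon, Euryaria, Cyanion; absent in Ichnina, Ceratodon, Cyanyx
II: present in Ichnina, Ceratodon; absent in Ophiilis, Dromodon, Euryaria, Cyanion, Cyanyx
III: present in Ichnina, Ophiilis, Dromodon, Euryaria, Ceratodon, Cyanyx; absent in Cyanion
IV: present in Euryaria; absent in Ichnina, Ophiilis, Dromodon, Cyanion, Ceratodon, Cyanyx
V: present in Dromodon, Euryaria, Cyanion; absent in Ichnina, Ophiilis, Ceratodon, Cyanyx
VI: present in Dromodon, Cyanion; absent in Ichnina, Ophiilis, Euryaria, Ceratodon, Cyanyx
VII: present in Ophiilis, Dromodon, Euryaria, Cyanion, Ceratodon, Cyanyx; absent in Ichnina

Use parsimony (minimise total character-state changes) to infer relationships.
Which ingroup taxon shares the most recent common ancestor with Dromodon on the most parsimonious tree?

Cyanion

Character polarity is set by the outgroup: the derived state is whichever differs from the outgroup's state, so for II, III the derived state is 'absent', and for the remaining characters it is 'present'.
Only Cyanion, Dromodon, Euryaria, and Ophiilis show the derived state 'present' for I, supporting them as a clade.
II (derived state 'absent') is shared by Cyanion, Cyanyx, Dromodon, Euryaria, and Ophiilis — a synapomorphy uniting that clade.
III (derived state 'absent') is unique to Cyanion (autapomorphy; uninformative for grouping).
IV (derived state 'present') is unique to Euryaria (autapomorphy; uninformative for grouping).
Only Cyanion, Dromodon, and Euryaria show the derived state 'present' for V, supporting them as a clade.
Only Cyanion and Dromodon show the derived state 'present' for VI, supporting them as a clade.
All ingroup taxa share the derived state 'present' for VII; it defines the ingroup but does not resolve relationships within it.
Most parsimonious ingroup topology: (((Ophiilis,((Dromodon,Cyanion),Euryaria)),Cyanyx),Ceratodon).
Dromodon and Cyanion form a cherry on this tree, so they are sister taxa.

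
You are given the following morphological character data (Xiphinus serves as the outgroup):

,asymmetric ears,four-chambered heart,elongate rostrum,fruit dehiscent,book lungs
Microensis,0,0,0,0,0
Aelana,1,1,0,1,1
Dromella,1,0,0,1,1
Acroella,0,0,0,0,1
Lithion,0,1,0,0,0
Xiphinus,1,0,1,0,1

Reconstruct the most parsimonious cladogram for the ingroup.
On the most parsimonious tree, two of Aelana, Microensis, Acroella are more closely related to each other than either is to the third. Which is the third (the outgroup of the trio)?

Aelana

Character polarity is set by the outgroup: the derived state is whichever differs from the outgroup's state, so for asymmetric ears, elongate rostrum, book lungs the derived state is '0', and for the remaining characters it is '1'.
asymmetric ears: derived state '0' in Acroella, Lithion, and Microensis only — synapomorphy for {Acroella, Lithion, Microensis}.
four-chambered heart groups Aelana and Lithion, which is incompatible with the clades supported by the remaining characters; treating it as convergent (homoplasy) costs fewer steps than any alternative tree.
elongate rostrum (derived state '0') is shared by all ingroup taxa — unites the whole ingroup.
fruit dehiscent (derived state '1') is shared by Aelana and Dromella — a synapomorphy uniting that clade.
book lungs: derived state '0' in Lithion and Microensis only — synapomorphy for {Lithion, Microensis}.
Most parsimonious ingroup topology: (((Microensis,Lithion),Acroella),(Dromella,Aelana)).
Acroella and Microensis share a more recent common ancestor with each other than either does with Aelana, so Aelana is the least closely related of the three.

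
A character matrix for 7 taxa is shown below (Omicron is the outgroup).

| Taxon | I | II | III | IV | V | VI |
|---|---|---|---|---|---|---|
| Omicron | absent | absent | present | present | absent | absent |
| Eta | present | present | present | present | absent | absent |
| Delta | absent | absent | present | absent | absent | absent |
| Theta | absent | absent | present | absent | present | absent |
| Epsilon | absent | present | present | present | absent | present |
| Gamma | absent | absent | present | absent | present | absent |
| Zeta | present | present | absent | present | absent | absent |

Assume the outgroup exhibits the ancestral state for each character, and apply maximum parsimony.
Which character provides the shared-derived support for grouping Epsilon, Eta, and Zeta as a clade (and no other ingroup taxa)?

Character polarity is set by the outgroup: the derived state is whichever differs from the outgroup's state, so for III, IV the derived state is 'absent', and for the remaining characters it is 'present'.
I: derived state 'present' in Eta and Zeta only — synapomorphy for {Eta, Zeta}.
II: derived state 'present' in Epsilon, Eta, and Zeta only — synapomorphy for {Epsilon, Eta, Zeta}.
III: derived state 'absent' in Zeta only — an autapomorphy, so it tells us nothing about relationships among taxa.
IV: derived state 'absent' in Delta, Gamma, and Theta only — synapomorphy for {Delta, Gamma, Theta}.
V (derived state 'present') is shared by Gamma and Theta — a synapomorphy uniting that clade.
VI (derived state 'present') is unique to Epsilon (autapomorphy; uninformative for grouping).
Most parsimonious ingroup topology: (((Eta,Zeta),Epsilon),(Delta,(Theta,Gamma))).
The clade {Epsilon, Eta, Zeta} is supported by II: its derived state 'present' occurs in exactly those taxa and in no other taxon (including the outgroup).

II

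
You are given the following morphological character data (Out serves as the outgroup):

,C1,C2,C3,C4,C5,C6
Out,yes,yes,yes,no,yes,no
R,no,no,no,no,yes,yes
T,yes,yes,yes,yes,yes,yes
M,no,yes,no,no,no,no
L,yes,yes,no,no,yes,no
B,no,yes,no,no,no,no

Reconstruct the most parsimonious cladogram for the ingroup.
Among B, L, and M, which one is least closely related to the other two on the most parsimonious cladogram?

L

Character polarity is set by the outgroup: the derived state is whichever differs from the outgroup's state, so for C1, C2, C3, C5 the derived state is 'no', and for the remaining characters it is 'yes'.
C1: derived state 'no' in B, M, and R only — synapomorphy for {B, M, R}.
C2: derived state 'no' in R only — an autapomorphy, so it tells us nothing about relationships among taxa.
C3 (derived state 'no') is shared by B, L, M, and R — a synapomorphy uniting that clade.
C4: derived state 'yes' in T only — an autapomorphy, so it tells us nothing about relationships among taxa.
Only B and M show the derived state 'no' for C5, supporting them as a clade.
C6 (state 'yes') occurs in R and T but conflicts with the nesting implied by the other characters — most parsimoniously interpreted as homoplasy.
Most parsimonious ingroup topology: (((R,(M,B)),L),T).
M and B share a more recent common ancestor with each other than either does with L, so L is the least closely related of the three.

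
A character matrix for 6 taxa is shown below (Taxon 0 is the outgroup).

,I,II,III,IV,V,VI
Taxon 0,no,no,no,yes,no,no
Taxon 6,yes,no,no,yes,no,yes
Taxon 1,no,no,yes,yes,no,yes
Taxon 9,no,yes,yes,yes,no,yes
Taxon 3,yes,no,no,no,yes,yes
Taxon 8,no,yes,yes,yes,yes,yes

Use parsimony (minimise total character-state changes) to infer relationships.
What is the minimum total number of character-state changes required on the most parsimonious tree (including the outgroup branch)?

Character polarity is set by the outgroup: the derived state is whichever differs from the outgroup's state, so for IV the derived state is 'no', and for the remaining characters it is 'yes'.
I: derived state 'yes' in Taxon 3 and Taxon 6 only — synapomorphy for {Taxon 3, Taxon 6}.
II (derived state 'yes') is shared by Taxon 8 and Taxon 9 — a synapomorphy uniting that clade.
III (derived state 'yes') is shared by Taxon 1, Taxon 8, and Taxon 9 — a synapomorphy uniting that clade.
IV: derived state 'no' in Taxon 3 only — an autapomorphy, so it tells us nothing about relationships among taxa.
V groups Taxon 3 and Taxon 8, which is incompatible with the clades supported by the remaining characters; treating it as convergent (homoplasy) costs fewer steps than any alternative tree.
VI (derived state 'yes') is shared by all ingroup taxa — unites the whole ingroup.
Most parsimonious ingroup topology: ((Taxon 6,Taxon 3),(Taxon 1,(Taxon 9,Taxon 8))).
Changes per character on this tree: I: 1; II: 1; III: 1; IV: 1; V: 2; VI: 1.
Total = 7.

7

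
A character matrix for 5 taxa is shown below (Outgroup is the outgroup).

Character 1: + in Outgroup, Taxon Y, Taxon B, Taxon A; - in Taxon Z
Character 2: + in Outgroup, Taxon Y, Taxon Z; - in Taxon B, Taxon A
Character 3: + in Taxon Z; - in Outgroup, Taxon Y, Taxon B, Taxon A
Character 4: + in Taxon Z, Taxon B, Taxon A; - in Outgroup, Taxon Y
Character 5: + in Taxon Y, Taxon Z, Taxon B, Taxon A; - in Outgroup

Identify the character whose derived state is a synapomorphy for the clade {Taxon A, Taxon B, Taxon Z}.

Character polarity is set by the outgroup: the derived state is whichever differs from the outgroup's state, so for Character 1, Character 2 the derived state is '-', and for the remaining characters it is '+'.
Character 1 (derived state '-') is unique to Taxon Z (autapomorphy; uninformative for grouping).
Character 2: derived state '-' in Taxon A and Taxon B only — synapomorphy for {Taxon A, Taxon B}.
Character 3 (derived state '+') is unique to Taxon Z (autapomorphy; uninformative for grouping).
Character 4 (derived state '+') is shared by Taxon A, Taxon B, and Taxon Z — a synapomorphy uniting that clade.
All ingroup taxa share the derived state '+' for Character 5; it defines the ingroup but does not resolve relationships within it.
Most parsimonious ingroup topology: (Taxon Y,((Taxon B,Taxon A),Taxon Z)).
The clade {Taxon A, Taxon B, Taxon Z} is supported by Character 4: its derived state '+' occurs in exactly those taxa and in no other taxon (including the outgroup).

Character 4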